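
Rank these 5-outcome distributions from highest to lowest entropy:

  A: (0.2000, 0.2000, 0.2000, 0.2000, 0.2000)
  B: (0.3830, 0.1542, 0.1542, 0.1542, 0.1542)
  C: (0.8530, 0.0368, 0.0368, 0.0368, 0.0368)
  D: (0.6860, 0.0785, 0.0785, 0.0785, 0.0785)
A > B > D > C

Key insight: Entropy is maximized by uniform distributions and minimized by concentrated distributions.

Entropies:
  H(A) = 2.3219 bits
  H(B) = 2.1941 bits
  H(C) = 0.8963 bits
  H(D) = 1.5257 bits

Ranking: A > B > D > C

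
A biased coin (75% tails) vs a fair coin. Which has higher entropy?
Fair coin

The fair coin is uniform (p=0.5), maximizing binary entropy at 1 bit. The biased coin has H(0.75) ≈ 0.811 bits — its outcome is more predictable, so its entropy is lower.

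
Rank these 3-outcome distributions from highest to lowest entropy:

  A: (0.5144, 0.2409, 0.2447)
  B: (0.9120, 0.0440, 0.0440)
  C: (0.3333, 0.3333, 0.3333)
C > A > B

Key insight: Entropy is maximized by uniform distributions and minimized by concentrated distributions.

- Uniform distributions have maximum entropy log₂(3) = 1.5850 bits
- The more "peaked" or concentrated a distribution, the lower its entropy

Entropies:
  H(A) = 1.4850 bits
  H(B) = 0.5178 bits
  H(C) = 1.5850 bits

Ranking: C > A > B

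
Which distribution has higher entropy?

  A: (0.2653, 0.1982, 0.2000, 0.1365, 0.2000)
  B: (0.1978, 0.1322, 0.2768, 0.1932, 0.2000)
A

Both distributions are close to uniform, making this a harder comparison.

H(A) = 2.2916 bits
H(B) = 2.2839 bits

The distribution closer to uniform has higher entropy.
Answer: A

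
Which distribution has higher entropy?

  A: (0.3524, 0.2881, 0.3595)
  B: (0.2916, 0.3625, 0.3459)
B

Both distributions are close to uniform, making this a harder comparison.

H(A) = 1.5781 bits
H(B) = 1.5789 bits

The distribution closer to uniform has higher entropy.
Answer: B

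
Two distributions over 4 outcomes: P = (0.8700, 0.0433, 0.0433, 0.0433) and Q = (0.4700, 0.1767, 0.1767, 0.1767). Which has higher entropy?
Q

P is highly concentrated on one outcome (87%), making it nearly deterministic. Q spreads its mass more evenly (max 47%). The more spread-out distribution has higher entropy: H(P) ≈ 0.763 bits, H(Q) ≈ 1.837 bits.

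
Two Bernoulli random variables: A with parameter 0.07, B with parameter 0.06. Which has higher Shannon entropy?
A

For binary distributions, entropy is maximized at p=0.5 and decreases as p moves toward 0 or 1.

H(A) = H(0.07) = 0.3659 bits
H(B) = H(0.06) = 0.3274 bits

Distribution A (p=0.07) is closer to uniform (p=0.5), so it has higher entropy.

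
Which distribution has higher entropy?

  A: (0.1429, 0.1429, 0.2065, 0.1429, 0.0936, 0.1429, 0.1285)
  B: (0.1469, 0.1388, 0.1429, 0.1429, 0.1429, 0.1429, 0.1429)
B

Both distributions are close to uniform, making this a harder comparison.

H(A) = 2.7743 bits
H(B) = 2.8072 bits

The distribution closer to uniform has higher entropy.
Answer: B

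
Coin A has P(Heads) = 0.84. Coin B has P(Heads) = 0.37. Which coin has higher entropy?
B

For binary distributions, entropy is maximized at p=0.5 and decreases as p moves toward 0 or 1.

H(A) = H(0.84) = 0.6343 bits
H(B) = H(0.37) = 0.9507 bits

Distribution B (p=0.37) is closer to uniform (p=0.5), so it has higher entropy.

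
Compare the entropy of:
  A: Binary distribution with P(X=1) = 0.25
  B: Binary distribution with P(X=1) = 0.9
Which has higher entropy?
A

For binary distributions, entropy is maximized at p=0.5 and decreases as p moves toward 0 or 1.

H(A) = H(0.25) = 0.8113 bits
H(B) = H(0.9) = 0.4690 bits

Distribution A (p=0.25) is closer to uniform (p=0.5), so it has higher entropy.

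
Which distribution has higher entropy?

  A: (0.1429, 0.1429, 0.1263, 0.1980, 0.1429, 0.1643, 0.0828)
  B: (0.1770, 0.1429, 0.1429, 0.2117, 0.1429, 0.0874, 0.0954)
A

Both distributions are close to uniform, making this a harder comparison.

H(A) = 2.7685 bits
H(B) = 2.7501 bits

The distribution closer to uniform has higher entropy.
Answer: A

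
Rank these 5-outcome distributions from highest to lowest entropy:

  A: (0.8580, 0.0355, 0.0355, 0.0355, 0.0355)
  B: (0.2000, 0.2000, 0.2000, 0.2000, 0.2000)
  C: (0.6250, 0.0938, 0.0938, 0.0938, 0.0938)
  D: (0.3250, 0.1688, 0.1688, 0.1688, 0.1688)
B > D > C > A

Key insight: Entropy is maximized by uniform distributions and minimized by concentrated distributions.

Entropies:
  H(A) = 0.8735 bits
  H(B) = 2.3219 bits
  H(C) = 1.7044 bits
  H(D) = 2.2597 bits

Ranking: B > D > C > A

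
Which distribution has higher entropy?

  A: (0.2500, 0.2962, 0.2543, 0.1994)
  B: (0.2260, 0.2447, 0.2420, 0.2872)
B

Both distributions are close to uniform, making this a harder comparison.

H(A) = 1.9862 bits
H(B) = 1.9942 bits

The distribution closer to uniform has higher entropy.
Answer: B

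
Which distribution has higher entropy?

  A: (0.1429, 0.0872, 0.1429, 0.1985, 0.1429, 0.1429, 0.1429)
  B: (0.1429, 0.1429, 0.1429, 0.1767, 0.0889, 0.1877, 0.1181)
A

Both distributions are close to uniform, making this a harder comparison.

H(A) = 2.7752 bits
H(B) = 2.7725 bits

The distribution closer to uniform has higher entropy.
Answer: A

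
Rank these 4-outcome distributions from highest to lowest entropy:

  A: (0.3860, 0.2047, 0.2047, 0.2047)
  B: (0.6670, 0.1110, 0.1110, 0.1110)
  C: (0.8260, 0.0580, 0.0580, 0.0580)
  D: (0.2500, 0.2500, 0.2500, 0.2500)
D > A > B > C

Key insight: Entropy is maximized by uniform distributions and minimized by concentrated distributions.

Entropies:
  H(A) = 1.9353 bits
  H(B) = 1.4458 bits
  H(C) = 0.9426 bits
  H(D) = 2.0000 bits

Ranking: D > A > B > C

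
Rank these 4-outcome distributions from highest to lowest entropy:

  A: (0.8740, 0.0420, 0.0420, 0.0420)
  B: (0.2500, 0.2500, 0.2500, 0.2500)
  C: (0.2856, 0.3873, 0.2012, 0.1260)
B > C > A

Key insight: Entropy is maximized by uniform distributions and minimized by concentrated distributions.

- Uniform distributions have maximum entropy log₂(4) = 2.0000 bits
- The more "peaked" or concentrated a distribution, the lower its entropy

Entropies:
  H(A) = 0.7461 bits
  H(B) = 2.0000 bits
  H(C) = 1.8883 bits

Ranking: B > C > A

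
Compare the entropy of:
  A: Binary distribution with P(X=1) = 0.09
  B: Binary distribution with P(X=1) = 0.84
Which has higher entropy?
B

For binary distributions, entropy is maximized at p=0.5 and decreases as p moves toward 0 or 1.

H(A) = H(0.09) = 0.4365 bits
H(B) = H(0.84) = 0.6343 bits

Distribution B (p=0.84) is closer to uniform (p=0.5), so it has higher entropy.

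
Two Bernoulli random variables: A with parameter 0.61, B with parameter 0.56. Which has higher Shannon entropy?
B

For binary distributions, entropy is maximized at p=0.5 and decreases as p moves toward 0 or 1.

H(A) = H(0.61) = 0.9648 bits
H(B) = H(0.56) = 0.9896 bits

Distribution B (p=0.56) is closer to uniform (p=0.5), so it has higher entropy.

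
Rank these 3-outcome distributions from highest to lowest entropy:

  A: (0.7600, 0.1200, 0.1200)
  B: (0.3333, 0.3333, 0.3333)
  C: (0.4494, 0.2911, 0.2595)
B > C > A

Key insight: Entropy is maximized by uniform distributions and minimized by concentrated distributions.

- Uniform distributions have maximum entropy log₂(3) = 1.5850 bits
- The more "peaked" or concentrated a distribution, the lower its entropy

Entropies:
  H(A) = 1.0350 bits
  H(B) = 1.5850 bits
  H(C) = 1.5419 bits

Ranking: B > C > A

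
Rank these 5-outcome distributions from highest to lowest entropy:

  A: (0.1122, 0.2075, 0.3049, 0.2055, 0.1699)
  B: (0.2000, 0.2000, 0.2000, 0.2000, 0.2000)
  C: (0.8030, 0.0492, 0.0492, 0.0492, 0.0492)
B > A > C

Key insight: Entropy is maximized by uniform distributions and minimized by concentrated distributions.

- Uniform distributions have maximum entropy log₂(5) = 2.3219 bits
- The more "peaked" or concentrated a distribution, the lower its entropy

Entropies:
  H(A) = 2.2508 bits
  H(B) = 2.3219 bits
  H(C) = 1.1099 bits

Ranking: B > A > C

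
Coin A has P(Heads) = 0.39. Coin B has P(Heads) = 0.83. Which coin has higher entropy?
A

For binary distributions, entropy is maximized at p=0.5 and decreases as p moves toward 0 or 1.

H(A) = H(0.39) = 0.9648 bits
H(B) = H(0.83) = 0.6577 bits

Distribution A (p=0.39) is closer to uniform (p=0.5), so it has higher entropy.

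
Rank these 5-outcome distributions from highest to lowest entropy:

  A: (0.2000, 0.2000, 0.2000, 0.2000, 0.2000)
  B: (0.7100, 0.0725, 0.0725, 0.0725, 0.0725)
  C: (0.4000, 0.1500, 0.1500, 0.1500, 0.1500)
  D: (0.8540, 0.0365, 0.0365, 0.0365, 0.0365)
A > C > B > D

Key insight: Entropy is maximized by uniform distributions and minimized by concentrated distributions.

Entropies:
  H(A) = 2.3219 bits
  H(B) = 1.4487 bits
  H(C) = 2.1710 bits
  H(D) = 0.8917 bits

Ranking: A > C > B > D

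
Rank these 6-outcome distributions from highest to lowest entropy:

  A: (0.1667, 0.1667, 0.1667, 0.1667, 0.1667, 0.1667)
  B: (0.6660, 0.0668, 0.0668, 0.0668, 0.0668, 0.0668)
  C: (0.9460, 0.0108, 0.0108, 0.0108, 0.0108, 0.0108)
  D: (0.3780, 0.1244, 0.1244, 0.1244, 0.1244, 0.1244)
A > D > B > C

Key insight: Entropy is maximized by uniform distributions and minimized by concentrated distributions.

Entropies:
  H(A) = 2.5850 bits
  H(B) = 1.6945 bits
  H(C) = 0.4285 bits
  H(D) = 2.4009 bits

Ranking: A > D > B > C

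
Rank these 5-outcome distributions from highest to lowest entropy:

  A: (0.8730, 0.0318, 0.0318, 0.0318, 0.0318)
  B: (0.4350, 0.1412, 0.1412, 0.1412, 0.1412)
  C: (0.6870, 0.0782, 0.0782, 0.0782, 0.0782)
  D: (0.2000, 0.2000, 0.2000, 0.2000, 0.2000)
D > B > C > A

Key insight: Entropy is maximized by uniform distributions and minimized by concentrated distributions.

Entropies:
  H(A) = 0.8032 bits
  H(B) = 2.1178 bits
  H(C) = 1.5226 bits
  H(D) = 2.3219 bits

Ranking: D > B > C > A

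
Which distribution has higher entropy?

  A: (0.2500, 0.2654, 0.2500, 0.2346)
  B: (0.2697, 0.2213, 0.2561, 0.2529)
A

Both distributions are close to uniform, making this a harder comparison.

H(A) = 1.9986 bits
H(B) = 1.9963 bits

The distribution closer to uniform has higher entropy.
Answer: A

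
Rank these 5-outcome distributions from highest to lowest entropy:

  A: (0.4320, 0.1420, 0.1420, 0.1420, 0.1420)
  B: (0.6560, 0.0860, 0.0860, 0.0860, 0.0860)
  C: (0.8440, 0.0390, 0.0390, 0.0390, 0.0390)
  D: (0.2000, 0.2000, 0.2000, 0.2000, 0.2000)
D > A > B > C

Key insight: Entropy is maximized by uniform distributions and minimized by concentrated distributions.

Entropies:
  H(A) = 2.1226 bits
  H(B) = 1.6166 bits
  H(C) = 0.9367 bits
  H(D) = 2.3219 bits

Ranking: D > A > B > C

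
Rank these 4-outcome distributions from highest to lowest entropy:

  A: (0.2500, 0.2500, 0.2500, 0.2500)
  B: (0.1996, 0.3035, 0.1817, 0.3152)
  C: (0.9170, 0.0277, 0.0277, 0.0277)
A > B > C

Key insight: Entropy is maximized by uniform distributions and minimized by concentrated distributions.

- Uniform distributions have maximum entropy log₂(4) = 2.0000 bits
- The more "peaked" or concentrated a distribution, the lower its entropy

Entropies:
  H(A) = 2.0000 bits
  H(B) = 1.9582 bits
  H(C) = 0.5442 bits

Ranking: A > B > C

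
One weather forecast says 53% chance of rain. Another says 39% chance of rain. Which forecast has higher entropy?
53% forecast

Treat each forecast as a Bernoulli distribution. Binary entropy is maximized at p=0.5 and falls off symmetrically toward 0 or 1. The 53% forecast is closer to 50%, so it is more uncertain. H(53%) ≈ 0.997 bits, H(39%) ≈ 0.965 bits.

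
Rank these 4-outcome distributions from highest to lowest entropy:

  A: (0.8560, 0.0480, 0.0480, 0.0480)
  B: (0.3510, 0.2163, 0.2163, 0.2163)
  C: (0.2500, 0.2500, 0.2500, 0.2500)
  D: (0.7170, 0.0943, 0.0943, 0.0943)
C > B > D > A

Key insight: Entropy is maximized by uniform distributions and minimized by concentrated distributions.

Entropies:
  H(A) = 0.8229 bits
  H(B) = 1.9636 bits
  H(C) = 2.0000 bits
  H(D) = 1.3081 bits

Ranking: C > B > D > A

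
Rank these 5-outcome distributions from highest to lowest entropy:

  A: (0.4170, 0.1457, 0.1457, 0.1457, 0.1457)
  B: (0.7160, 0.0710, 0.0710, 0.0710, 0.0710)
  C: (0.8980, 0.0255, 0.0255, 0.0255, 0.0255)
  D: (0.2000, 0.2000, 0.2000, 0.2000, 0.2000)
D > A > B > C

Key insight: Entropy is maximized by uniform distributions and minimized by concentrated distributions.

Entropies:
  H(A) = 2.1460 bits
  H(B) = 1.4288 bits
  H(C) = 0.6793 bits
  H(D) = 2.3219 bits

Ranking: D > A > B > C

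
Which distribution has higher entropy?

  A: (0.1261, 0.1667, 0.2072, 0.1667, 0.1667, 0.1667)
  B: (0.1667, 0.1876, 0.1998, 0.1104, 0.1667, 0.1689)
A

Both distributions are close to uniform, making this a harder comparison.

H(A) = 2.5706 bits
H(B) = 2.5631 bits

The distribution closer to uniform has higher entropy.
Answer: A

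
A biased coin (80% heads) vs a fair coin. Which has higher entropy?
Fair coin

The fair coin is uniform (p=0.5), maximizing binary entropy at 1 bit. The biased coin has H(0.80) ≈ 0.722 bits — its outcome is more predictable, so its entropy is lower.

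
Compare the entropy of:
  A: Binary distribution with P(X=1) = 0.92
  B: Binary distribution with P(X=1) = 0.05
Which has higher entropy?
A

For binary distributions, entropy is maximized at p=0.5 and decreases as p moves toward 0 or 1.

H(A) = H(0.92) = 0.4022 bits
H(B) = H(0.05) = 0.2864 bits

Distribution A (p=0.92) is closer to uniform (p=0.5), so it has higher entropy.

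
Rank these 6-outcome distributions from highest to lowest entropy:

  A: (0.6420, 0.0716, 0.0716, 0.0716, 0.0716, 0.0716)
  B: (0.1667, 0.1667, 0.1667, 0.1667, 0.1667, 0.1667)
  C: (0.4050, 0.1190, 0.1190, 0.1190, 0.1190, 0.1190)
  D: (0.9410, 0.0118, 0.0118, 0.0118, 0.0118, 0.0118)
B > C > A > D

Key insight: Entropy is maximized by uniform distributions and minimized by concentrated distributions.

Entropies:
  H(A) = 1.7723 bits
  H(B) = 2.5850 bits
  H(C) = 2.3553 bits
  H(D) = 0.4605 bits

Ranking: B > C > A > D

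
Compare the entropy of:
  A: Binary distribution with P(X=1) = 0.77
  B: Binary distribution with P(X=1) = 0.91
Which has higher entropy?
A

For binary distributions, entropy is maximized at p=0.5 and decreases as p moves toward 0 or 1.

H(A) = H(0.77) = 0.7780 bits
H(B) = H(0.91) = 0.4365 bits

Distribution A (p=0.77) is closer to uniform (p=0.5), so it has higher entropy.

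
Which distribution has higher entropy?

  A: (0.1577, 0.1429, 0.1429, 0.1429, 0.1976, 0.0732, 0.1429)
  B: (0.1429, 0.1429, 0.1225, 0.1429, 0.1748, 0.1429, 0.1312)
B

Both distributions are close to uniform, making this a harder comparison.

H(A) = 2.7629 bits
H(B) = 2.7996 bits

The distribution closer to uniform has higher entropy.
Answer: B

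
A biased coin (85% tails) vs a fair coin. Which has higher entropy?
Fair coin

The fair coin is uniform (p=0.5), maximizing binary entropy at 1 bit. The biased coin has H(0.85) ≈ 0.610 bits — its outcome is more predictable, so its entropy is lower.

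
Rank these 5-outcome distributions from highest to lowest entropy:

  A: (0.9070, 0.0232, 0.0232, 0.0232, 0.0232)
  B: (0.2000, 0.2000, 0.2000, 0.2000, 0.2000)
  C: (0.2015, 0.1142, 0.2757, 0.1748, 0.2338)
B > C > A

Key insight: Entropy is maximized by uniform distributions and minimized by concentrated distributions.

- Uniform distributions have maximum entropy log₂(5) = 2.3219 bits
- The more "peaked" or concentrated a distribution, the lower its entropy

Entropies:
  H(A) = 0.6324 bits
  H(B) = 2.3219 bits
  H(C) = 2.2657 bits

Ranking: B > C > A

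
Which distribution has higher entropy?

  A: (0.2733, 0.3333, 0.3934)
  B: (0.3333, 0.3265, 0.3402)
B

Both distributions are close to uniform, making this a harder comparison.

H(A) = 1.5693 bits
H(B) = 1.5848 bits

The distribution closer to uniform has higher entropy.
Answer: B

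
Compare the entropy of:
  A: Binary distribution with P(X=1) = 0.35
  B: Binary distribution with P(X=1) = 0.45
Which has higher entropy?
B

For binary distributions, entropy is maximized at p=0.5 and decreases as p moves toward 0 or 1.

H(A) = H(0.35) = 0.9341 bits
H(B) = H(0.45) = 0.9928 bits

Distribution B (p=0.45) is closer to uniform (p=0.5), so it has higher entropy.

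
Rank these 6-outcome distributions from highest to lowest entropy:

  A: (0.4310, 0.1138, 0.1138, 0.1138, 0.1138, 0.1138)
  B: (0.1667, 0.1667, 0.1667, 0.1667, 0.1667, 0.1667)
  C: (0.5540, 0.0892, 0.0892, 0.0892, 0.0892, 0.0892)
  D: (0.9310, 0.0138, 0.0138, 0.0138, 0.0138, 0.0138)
B > A > C > D

Key insight: Entropy is maximized by uniform distributions and minimized by concentrated distributions.

Entropies:
  H(A) = 2.3074 bits
  H(B) = 2.5850 bits
  H(C) = 2.0271 bits
  H(D) = 0.5224 bits

Ranking: B > A > C > D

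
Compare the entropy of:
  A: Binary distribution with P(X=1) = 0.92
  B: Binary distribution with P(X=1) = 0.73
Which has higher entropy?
B

For binary distributions, entropy is maximized at p=0.5 and decreases as p moves toward 0 or 1.

H(A) = H(0.92) = 0.4022 bits
H(B) = H(0.73) = 0.8415 bits

Distribution B (p=0.73) is closer to uniform (p=0.5), so it has higher entropy.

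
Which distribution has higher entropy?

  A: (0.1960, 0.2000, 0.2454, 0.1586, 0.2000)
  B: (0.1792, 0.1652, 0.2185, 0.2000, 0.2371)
B

Both distributions are close to uniform, making this a harder comparison.

H(A) = 2.3083 bits
H(B) = 2.3098 bits

The distribution closer to uniform has higher entropy.
Answer: B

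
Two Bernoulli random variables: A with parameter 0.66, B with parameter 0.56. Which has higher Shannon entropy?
B

For binary distributions, entropy is maximized at p=0.5 and decreases as p moves toward 0 or 1.

H(A) = H(0.66) = 0.9248 bits
H(B) = H(0.56) = 0.9896 bits

Distribution B (p=0.56) is closer to uniform (p=0.5), so it has higher entropy.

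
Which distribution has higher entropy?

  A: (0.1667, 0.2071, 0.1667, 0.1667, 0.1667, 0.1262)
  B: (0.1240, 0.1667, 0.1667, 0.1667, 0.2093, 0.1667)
A

Both distributions are close to uniform, making this a harder comparison.

H(A) = 2.5706 bits
H(B) = 2.5690 bits

The distribution closer to uniform has higher entropy.
Answer: A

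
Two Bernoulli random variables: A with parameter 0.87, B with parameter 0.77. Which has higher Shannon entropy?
B

For binary distributions, entropy is maximized at p=0.5 and decreases as p moves toward 0 or 1.

H(A) = H(0.87) = 0.5574 bits
H(B) = H(0.77) = 0.7780 bits

Distribution B (p=0.77) is closer to uniform (p=0.5), so it has higher entropy.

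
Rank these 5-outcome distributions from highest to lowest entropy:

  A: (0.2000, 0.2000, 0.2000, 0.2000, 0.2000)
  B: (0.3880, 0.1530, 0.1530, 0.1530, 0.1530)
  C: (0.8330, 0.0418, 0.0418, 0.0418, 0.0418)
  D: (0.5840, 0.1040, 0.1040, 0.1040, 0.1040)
A > B > D > C

Key insight: Entropy is maximized by uniform distributions and minimized by concentrated distributions.

Entropies:
  H(A) = 2.3219 bits
  H(B) = 2.1875 bits
  H(C) = 0.9848 bits
  H(D) = 1.8115 bits

Ranking: A > B > D > C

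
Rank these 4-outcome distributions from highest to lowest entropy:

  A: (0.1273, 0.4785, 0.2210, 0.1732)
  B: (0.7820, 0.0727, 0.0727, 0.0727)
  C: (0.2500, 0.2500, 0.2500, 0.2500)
C > A > B

Key insight: Entropy is maximized by uniform distributions and minimized by concentrated distributions.

- Uniform distributions have maximum entropy log₂(4) = 2.0000 bits
- The more "peaked" or concentrated a distribution, the lower its entropy

Entropies:
  H(A) = 1.8068 bits
  H(B) = 1.1020 bits
  H(C) = 2.0000 bits

Ranking: C > A > B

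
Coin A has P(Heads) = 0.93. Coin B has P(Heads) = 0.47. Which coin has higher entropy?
B

For binary distributions, entropy is maximized at p=0.5 and decreases as p moves toward 0 or 1.

H(A) = H(0.93) = 0.3659 bits
H(B) = H(0.47) = 0.9974 bits

Distribution B (p=0.47) is closer to uniform (p=0.5), so it has higher entropy.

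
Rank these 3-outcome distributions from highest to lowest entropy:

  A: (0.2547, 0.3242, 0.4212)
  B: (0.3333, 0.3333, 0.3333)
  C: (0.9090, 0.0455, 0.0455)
B > A > C

Key insight: Entropy is maximized by uniform distributions and minimized by concentrated distributions.

- Uniform distributions have maximum entropy log₂(3) = 1.5850 bits
- The more "peaked" or concentrated a distribution, the lower its entropy

Entropies:
  H(A) = 1.5548 bits
  H(B) = 1.5850 bits
  H(C) = 0.5308 bits

Ranking: B > A > C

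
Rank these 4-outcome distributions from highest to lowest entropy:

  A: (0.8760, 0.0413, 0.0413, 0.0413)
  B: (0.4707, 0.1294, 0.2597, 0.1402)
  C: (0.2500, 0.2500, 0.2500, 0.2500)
C > B > A

Key insight: Entropy is maximized by uniform distributions and minimized by concentrated distributions.

- Uniform distributions have maximum entropy log₂(4) = 2.0000 bits
- The more "peaked" or concentrated a distribution, the lower its entropy

Entropies:
  H(A) = 0.7373 bits
  H(B) = 1.7959 bits
  H(C) = 2.0000 bits

Ranking: C > B > A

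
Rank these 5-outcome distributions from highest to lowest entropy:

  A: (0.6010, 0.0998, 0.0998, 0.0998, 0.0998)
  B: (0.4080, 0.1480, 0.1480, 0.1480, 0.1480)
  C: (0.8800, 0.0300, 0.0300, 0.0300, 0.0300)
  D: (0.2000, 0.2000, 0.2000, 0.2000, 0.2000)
D > B > A > C

Key insight: Entropy is maximized by uniform distributions and minimized by concentrated distributions.

Entropies:
  H(A) = 1.7684 bits
  H(B) = 2.1594 bits
  H(C) = 0.7694 bits
  H(D) = 2.3219 bits

Ranking: D > B > A > C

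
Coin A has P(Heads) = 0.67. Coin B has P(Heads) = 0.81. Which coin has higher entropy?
A

For binary distributions, entropy is maximized at p=0.5 and decreases as p moves toward 0 or 1.

H(A) = H(0.67) = 0.9149 bits
H(B) = H(0.81) = 0.7015 bits

Distribution A (p=0.67) is closer to uniform (p=0.5), so it has higher entropy.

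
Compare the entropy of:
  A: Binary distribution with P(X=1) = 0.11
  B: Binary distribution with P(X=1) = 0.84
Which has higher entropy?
B

For binary distributions, entropy is maximized at p=0.5 and decreases as p moves toward 0 or 1.

H(A) = H(0.11) = 0.4999 bits
H(B) = H(0.84) = 0.6343 bits

Distribution B (p=0.84) is closer to uniform (p=0.5), so it has higher entropy.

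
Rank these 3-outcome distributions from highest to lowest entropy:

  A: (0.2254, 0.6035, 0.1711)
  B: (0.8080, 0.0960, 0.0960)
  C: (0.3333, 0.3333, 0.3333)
C > A > B

Key insight: Entropy is maximized by uniform distributions and minimized by concentrated distributions.

- Uniform distributions have maximum entropy log₂(3) = 1.5850 bits
- The more "peaked" or concentrated a distribution, the lower its entropy

Entropies:
  H(A) = 1.3600 bits
  H(B) = 0.8976 bits
  H(C) = 1.5850 bits

Ranking: C > A > B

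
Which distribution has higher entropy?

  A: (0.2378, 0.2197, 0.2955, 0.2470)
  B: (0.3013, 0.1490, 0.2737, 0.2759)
A

Both distributions are close to uniform, making this a harder comparison.

H(A) = 1.9911 bits
H(B) = 1.9550 bits

The distribution closer to uniform has higher entropy.
Answer: A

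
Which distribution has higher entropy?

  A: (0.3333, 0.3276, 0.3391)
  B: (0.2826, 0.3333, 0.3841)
A

Both distributions are close to uniform, making this a harder comparison.

H(A) = 1.5848 bits
H(B) = 1.5738 bits

The distribution closer to uniform has higher entropy.
Answer: A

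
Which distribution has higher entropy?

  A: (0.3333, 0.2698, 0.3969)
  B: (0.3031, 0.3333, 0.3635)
B

Both distributions are close to uniform, making this a harder comparison.

H(A) = 1.5674 bits
H(B) = 1.5810 bits

The distribution closer to uniform has higher entropy.
Answer: B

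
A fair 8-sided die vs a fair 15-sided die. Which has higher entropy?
15-sided die

Both are uniform distributions; for uniform over n outcomes, H = log₂(n). H(8-sided) = log₂(8) = 3.000 bits and H(15-sided) = log₂(15) = 3.907 bits. More outcomes in a uniform distribution means higher entropy.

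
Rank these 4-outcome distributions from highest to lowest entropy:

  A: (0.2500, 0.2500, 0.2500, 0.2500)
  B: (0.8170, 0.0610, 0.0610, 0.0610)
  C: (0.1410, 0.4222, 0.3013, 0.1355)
A > C > B

Key insight: Entropy is maximized by uniform distributions and minimized by concentrated distributions.

- Uniform distributions have maximum entropy log₂(4) = 2.0000 bits
- The more "peaked" or concentrated a distribution, the lower its entropy

Entropies:
  H(A) = 2.0000 bits
  H(B) = 0.9766 bits
  H(C) = 1.8359 bits

Ranking: A > C > B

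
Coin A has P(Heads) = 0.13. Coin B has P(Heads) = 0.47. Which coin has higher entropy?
B

For binary distributions, entropy is maximized at p=0.5 and decreases as p moves toward 0 or 1.

H(A) = H(0.13) = 0.5574 bits
H(B) = H(0.47) = 0.9974 bits

Distribution B (p=0.47) is closer to uniform (p=0.5), so it has higher entropy.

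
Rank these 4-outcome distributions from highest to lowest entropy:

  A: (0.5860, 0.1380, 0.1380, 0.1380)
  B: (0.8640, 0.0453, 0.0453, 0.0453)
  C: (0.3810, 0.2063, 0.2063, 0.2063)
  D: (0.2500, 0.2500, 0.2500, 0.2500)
D > C > A > B

Key insight: Entropy is maximized by uniform distributions and minimized by concentrated distributions.

Entropies:
  H(A) = 1.6347 bits
  H(B) = 0.7892 bits
  H(C) = 1.9398 bits
  H(D) = 2.0000 bits

Ranking: D > C > A > B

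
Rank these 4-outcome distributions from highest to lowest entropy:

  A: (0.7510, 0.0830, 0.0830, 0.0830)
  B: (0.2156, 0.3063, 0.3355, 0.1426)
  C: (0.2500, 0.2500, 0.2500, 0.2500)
C > B > A

Key insight: Entropy is maximized by uniform distributions and minimized by concentrated distributions.

- Uniform distributions have maximum entropy log₂(4) = 2.0000 bits
- The more "peaked" or concentrated a distribution, the lower its entropy

Entropies:
  H(A) = 1.2043 bits
  H(B) = 1.9294 bits
  H(C) = 2.0000 bits

Ranking: C > B > A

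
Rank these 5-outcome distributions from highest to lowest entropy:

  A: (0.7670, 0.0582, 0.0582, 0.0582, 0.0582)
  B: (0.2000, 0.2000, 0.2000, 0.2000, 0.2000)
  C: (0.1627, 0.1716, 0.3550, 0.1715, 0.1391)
B > C > A

Key insight: Entropy is maximized by uniform distributions and minimized by concentrated distributions.

- Uniform distributions have maximum entropy log₂(5) = 2.3219 bits
- The more "peaked" or concentrated a distribution, the lower its entropy

Entropies:
  H(A) = 1.2492 bits
  H(B) = 2.3219 bits
  H(C) = 2.2252 bits

Ranking: B > C > A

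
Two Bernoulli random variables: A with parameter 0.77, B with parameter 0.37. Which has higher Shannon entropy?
B

For binary distributions, entropy is maximized at p=0.5 and decreases as p moves toward 0 or 1.

H(A) = H(0.77) = 0.7780 bits
H(B) = H(0.37) = 0.9507 bits

Distribution B (p=0.37) is closer to uniform (p=0.5), so it has higher entropy.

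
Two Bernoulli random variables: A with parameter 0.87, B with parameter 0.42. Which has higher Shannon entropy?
B

For binary distributions, entropy is maximized at p=0.5 and decreases as p moves toward 0 or 1.

H(A) = H(0.87) = 0.5574 bits
H(B) = H(0.42) = 0.9815 bits

Distribution B (p=0.42) is closer to uniform (p=0.5), so it has higher entropy.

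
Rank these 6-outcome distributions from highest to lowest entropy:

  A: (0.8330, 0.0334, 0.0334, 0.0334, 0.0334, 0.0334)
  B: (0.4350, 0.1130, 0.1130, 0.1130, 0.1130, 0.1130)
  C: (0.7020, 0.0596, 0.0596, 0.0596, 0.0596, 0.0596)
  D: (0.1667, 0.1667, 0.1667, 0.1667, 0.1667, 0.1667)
D > B > C > A

Key insight: Entropy is maximized by uniform distributions and minimized by concentrated distributions.

Entropies:
  H(A) = 1.0386 bits
  H(B) = 2.2997 bits
  H(C) = 1.5708 bits
  H(D) = 2.5850 bits

Ranking: D > B > C > A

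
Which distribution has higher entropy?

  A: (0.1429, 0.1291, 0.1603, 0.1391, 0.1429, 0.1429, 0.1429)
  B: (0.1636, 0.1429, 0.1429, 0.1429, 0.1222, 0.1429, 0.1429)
A

Both distributions are close to uniform, making this a harder comparison.

H(A) = 2.8048 bits
H(B) = 2.8030 bits

The distribution closer to uniform has higher entropy.
Answer: A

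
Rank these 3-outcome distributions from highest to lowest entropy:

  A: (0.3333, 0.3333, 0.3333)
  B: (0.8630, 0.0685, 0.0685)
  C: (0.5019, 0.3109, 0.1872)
A > C > B

Key insight: Entropy is maximized by uniform distributions and minimized by concentrated distributions.

- Uniform distributions have maximum entropy log₂(3) = 1.5850 bits
- The more "peaked" or concentrated a distribution, the lower its entropy

Entropies:
  H(A) = 1.5850 bits
  H(B) = 0.7133 bits
  H(C) = 1.4757 bits

Ranking: A > C > B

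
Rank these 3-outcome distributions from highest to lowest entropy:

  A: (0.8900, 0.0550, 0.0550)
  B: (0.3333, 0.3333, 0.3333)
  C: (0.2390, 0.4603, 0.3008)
B > C > A

Key insight: Entropy is maximized by uniform distributions and minimized by concentrated distributions.

- Uniform distributions have maximum entropy log₂(3) = 1.5850 bits
- The more "peaked" or concentrated a distribution, the lower its entropy

Entropies:
  H(A) = 0.6099 bits
  H(B) = 1.5850 bits
  H(C) = 1.5301 bits

Ranking: B > C > A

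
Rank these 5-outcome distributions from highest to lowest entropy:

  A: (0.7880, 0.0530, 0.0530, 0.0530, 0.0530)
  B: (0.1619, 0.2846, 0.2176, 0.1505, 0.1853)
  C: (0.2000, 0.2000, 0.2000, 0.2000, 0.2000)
C > B > A

Key insight: Entropy is maximized by uniform distributions and minimized by concentrated distributions.

- Uniform distributions have maximum entropy log₂(5) = 2.3219 bits
- The more "peaked" or concentrated a distribution, the lower its entropy

Entropies:
  H(A) = 1.1693 bits
  H(B) = 2.2820 bits
  H(C) = 2.3219 bits

Ranking: C > B > A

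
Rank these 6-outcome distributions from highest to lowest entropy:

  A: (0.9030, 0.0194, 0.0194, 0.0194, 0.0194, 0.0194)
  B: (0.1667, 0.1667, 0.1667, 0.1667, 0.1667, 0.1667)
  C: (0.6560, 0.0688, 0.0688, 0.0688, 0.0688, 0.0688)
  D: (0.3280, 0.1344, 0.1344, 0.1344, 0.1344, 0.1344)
B > D > C > A

Key insight: Entropy is maximized by uniform distributions and minimized by concentrated distributions.

Entropies:
  H(A) = 0.6846 bits
  H(B) = 2.5850 bits
  H(C) = 1.7273 bits
  H(D) = 2.4732 bits

Ranking: B > D > C > A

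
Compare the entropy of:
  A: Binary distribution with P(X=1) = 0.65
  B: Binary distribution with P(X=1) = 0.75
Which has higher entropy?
A

For binary distributions, entropy is maximized at p=0.5 and decreases as p moves toward 0 or 1.

H(A) = H(0.65) = 0.9341 bits
H(B) = H(0.75) = 0.8113 bits

Distribution A (p=0.65) is closer to uniform (p=0.5), so it has higher entropy.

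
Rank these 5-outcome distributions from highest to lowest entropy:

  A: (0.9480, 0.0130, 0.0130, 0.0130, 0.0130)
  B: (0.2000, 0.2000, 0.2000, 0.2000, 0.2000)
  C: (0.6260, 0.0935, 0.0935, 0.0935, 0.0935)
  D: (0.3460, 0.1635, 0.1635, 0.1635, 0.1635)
B > D > C > A

Key insight: Entropy is maximized by uniform distributions and minimized by concentrated distributions.

Entropies:
  H(A) = 0.3988 bits
  H(B) = 2.3219 bits
  H(C) = 1.7017 bits
  H(D) = 2.2384 bits

Ranking: B > D > C > A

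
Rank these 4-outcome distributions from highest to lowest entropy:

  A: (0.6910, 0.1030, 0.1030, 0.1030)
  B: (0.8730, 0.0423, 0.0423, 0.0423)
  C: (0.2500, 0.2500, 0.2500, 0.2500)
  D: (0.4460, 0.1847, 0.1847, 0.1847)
C > D > A > B

Key insight: Entropy is maximized by uniform distributions and minimized by concentrated distributions.

Entropies:
  H(A) = 1.3818 bits
  H(B) = 0.7504 bits
  H(C) = 2.0000 bits
  H(D) = 1.8696 bits

Ranking: C > D > A > B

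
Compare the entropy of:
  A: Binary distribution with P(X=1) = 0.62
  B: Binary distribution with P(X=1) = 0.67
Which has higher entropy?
A

For binary distributions, entropy is maximized at p=0.5 and decreases as p moves toward 0 or 1.

H(A) = H(0.62) = 0.9580 bits
H(B) = H(0.67) = 0.9149 bits

Distribution A (p=0.62) is closer to uniform (p=0.5), so it has higher entropy.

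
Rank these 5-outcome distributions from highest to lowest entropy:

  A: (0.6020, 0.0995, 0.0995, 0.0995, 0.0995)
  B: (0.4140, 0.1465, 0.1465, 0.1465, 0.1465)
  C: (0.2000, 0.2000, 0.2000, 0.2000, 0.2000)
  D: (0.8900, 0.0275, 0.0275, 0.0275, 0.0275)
C > B > A > D

Key insight: Entropy is maximized by uniform distributions and minimized by concentrated distributions.

Entropies:
  H(A) = 1.7658 bits
  H(B) = 2.1506 bits
  H(C) = 2.3219 bits
  H(D) = 0.7199 bits

Ranking: C > B > A > D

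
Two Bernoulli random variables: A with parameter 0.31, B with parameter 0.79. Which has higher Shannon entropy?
A

For binary distributions, entropy is maximized at p=0.5 and decreases as p moves toward 0 or 1.

H(A) = H(0.31) = 0.8932 bits
H(B) = H(0.79) = 0.7415 bits

Distribution A (p=0.31) is closer to uniform (p=0.5), so it has higher entropy.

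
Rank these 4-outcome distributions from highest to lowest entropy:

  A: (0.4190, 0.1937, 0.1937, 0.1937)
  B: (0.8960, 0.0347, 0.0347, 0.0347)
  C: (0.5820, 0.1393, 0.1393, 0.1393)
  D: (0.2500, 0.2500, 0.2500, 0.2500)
D > A > C > B

Key insight: Entropy is maximized by uniform distributions and minimized by concentrated distributions.

Entropies:
  H(A) = 1.9018 bits
  H(B) = 0.6464 bits
  H(C) = 1.6430 bits
  H(D) = 2.0000 bits

Ranking: D > A > C > B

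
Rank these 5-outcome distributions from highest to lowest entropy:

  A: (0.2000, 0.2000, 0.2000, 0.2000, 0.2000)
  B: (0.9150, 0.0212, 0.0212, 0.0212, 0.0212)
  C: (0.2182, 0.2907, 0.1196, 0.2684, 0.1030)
A > C > B

Key insight: Entropy is maximized by uniform distributions and minimized by concentrated distributions.

- Uniform distributions have maximum entropy log₂(5) = 2.3219 bits
- The more "peaked" or concentrated a distribution, the lower its entropy

Entropies:
  H(A) = 2.3219 bits
  H(B) = 0.5896 bits
  H(C) = 2.2110 bits

Ranking: A > C > B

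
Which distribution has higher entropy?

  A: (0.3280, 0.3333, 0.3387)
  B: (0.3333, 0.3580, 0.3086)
A

Both distributions are close to uniform, making this a harder comparison.

H(A) = 1.5848 bits
H(B) = 1.5823 bits

The distribution closer to uniform has higher entropy.
Answer: A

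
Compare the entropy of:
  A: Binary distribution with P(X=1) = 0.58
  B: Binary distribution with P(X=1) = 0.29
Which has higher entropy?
A

For binary distributions, entropy is maximized at p=0.5 and decreases as p moves toward 0 or 1.

H(A) = H(0.58) = 0.9815 bits
H(B) = H(0.29) = 0.8687 bits

Distribution A (p=0.58) is closer to uniform (p=0.5), so it has higher entropy.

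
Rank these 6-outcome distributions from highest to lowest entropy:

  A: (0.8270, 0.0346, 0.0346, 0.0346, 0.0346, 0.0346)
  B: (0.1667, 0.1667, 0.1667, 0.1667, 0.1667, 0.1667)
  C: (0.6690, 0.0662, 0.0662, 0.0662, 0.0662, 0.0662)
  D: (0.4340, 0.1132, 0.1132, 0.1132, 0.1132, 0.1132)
B > D > C > A

Key insight: Entropy is maximized by uniform distributions and minimized by concentrated distributions.

Entropies:
  H(A) = 1.0662 bits
  H(B) = 2.5850 bits
  H(C) = 1.6845 bits
  H(D) = 2.3016 bits

Ranking: B > D > C > A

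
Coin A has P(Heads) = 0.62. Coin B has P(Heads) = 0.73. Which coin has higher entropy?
A

For binary distributions, entropy is maximized at p=0.5 and decreases as p moves toward 0 or 1.

H(A) = H(0.62) = 0.9580 bits
H(B) = H(0.73) = 0.8415 bits

Distribution A (p=0.62) is closer to uniform (p=0.5), so it has higher entropy.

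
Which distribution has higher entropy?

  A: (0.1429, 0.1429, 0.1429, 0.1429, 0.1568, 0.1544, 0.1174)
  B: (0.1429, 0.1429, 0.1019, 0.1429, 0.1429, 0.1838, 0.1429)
A

Both distributions are close to uniform, making this a harder comparison.

H(A) = 2.8023 bits
H(B) = 2.7902 bits

The distribution closer to uniform has higher entropy.
Answer: A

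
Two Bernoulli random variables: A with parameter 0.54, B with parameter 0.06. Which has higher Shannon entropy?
A

For binary distributions, entropy is maximized at p=0.5 and decreases as p moves toward 0 or 1.

H(A) = H(0.54) = 0.9954 bits
H(B) = H(0.06) = 0.3274 bits

Distribution A (p=0.54) is closer to uniform (p=0.5), so it has higher entropy.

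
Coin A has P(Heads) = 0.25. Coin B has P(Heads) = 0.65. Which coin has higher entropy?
B

For binary distributions, entropy is maximized at p=0.5 and decreases as p moves toward 0 or 1.

H(A) = H(0.25) = 0.8113 bits
H(B) = H(0.65) = 0.9341 bits

Distribution B (p=0.65) is closer to uniform (p=0.5), so it has higher entropy.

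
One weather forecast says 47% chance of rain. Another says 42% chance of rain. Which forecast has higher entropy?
47% forecast

Treat each forecast as a Bernoulli distribution. Binary entropy is maximized at p=0.5 and falls off symmetrically toward 0 or 1. The 47% forecast is closer to 50%, so it is more uncertain. H(47%) ≈ 0.997 bits, H(42%) ≈ 0.981 bits.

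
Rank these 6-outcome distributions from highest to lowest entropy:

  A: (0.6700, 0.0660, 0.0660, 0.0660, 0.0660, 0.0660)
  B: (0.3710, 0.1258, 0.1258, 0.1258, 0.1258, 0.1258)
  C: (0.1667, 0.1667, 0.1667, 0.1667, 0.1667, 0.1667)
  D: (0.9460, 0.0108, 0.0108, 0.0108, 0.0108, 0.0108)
C > B > A > D

Key insight: Entropy is maximized by uniform distributions and minimized by concentrated distributions.

Entropies:
  H(A) = 1.6812 bits
  H(B) = 2.4119 bits
  H(C) = 2.5850 bits
  H(D) = 0.4285 bits

Ranking: C > B > A > D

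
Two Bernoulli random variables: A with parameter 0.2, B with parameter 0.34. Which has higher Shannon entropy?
B

For binary distributions, entropy is maximized at p=0.5 and decreases as p moves toward 0 or 1.

H(A) = H(0.2) = 0.7219 bits
H(B) = H(0.34) = 0.9248 bits

Distribution B (p=0.34) is closer to uniform (p=0.5), so it has higher entropy.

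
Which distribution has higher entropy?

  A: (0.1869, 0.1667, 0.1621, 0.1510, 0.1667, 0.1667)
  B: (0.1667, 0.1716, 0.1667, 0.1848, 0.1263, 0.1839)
A

Both distributions are close to uniform, making this a harder comparison.

H(A) = 2.5821 bits
H(B) = 2.5745 bits

The distribution closer to uniform has higher entropy.
Answer: A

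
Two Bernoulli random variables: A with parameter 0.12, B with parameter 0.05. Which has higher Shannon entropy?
A

For binary distributions, entropy is maximized at p=0.5 and decreases as p moves toward 0 or 1.

H(A) = H(0.12) = 0.5294 bits
H(B) = H(0.05) = 0.2864 bits

Distribution A (p=0.12) is closer to uniform (p=0.5), so it has higher entropy.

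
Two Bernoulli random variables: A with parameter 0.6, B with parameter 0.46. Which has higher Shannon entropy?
B

For binary distributions, entropy is maximized at p=0.5 and decreases as p moves toward 0 or 1.

H(A) = H(0.6) = 0.9710 bits
H(B) = H(0.46) = 0.9954 bits

Distribution B (p=0.46) is closer to uniform (p=0.5), so it has higher entropy.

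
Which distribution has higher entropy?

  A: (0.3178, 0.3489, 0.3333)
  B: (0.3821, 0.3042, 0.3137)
A

Both distributions are close to uniform, making this a harder comparison.

H(A) = 1.5839 bits
H(B) = 1.5773 bits

The distribution closer to uniform has higher entropy.
Answer: A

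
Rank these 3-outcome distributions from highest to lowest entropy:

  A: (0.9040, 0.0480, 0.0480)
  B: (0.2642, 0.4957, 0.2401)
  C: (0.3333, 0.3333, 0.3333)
C > B > A

Key insight: Entropy is maximized by uniform distributions and minimized by concentrated distributions.

- Uniform distributions have maximum entropy log₂(3) = 1.5850 bits
- The more "peaked" or concentrated a distribution, the lower its entropy

Entropies:
  H(A) = 0.5522 bits
  H(B) = 1.5034 bits
  H(C) = 1.5850 bits

Ranking: C > B > A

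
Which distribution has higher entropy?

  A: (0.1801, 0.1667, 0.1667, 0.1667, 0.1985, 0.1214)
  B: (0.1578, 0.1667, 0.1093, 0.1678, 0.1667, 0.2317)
A

Both distributions are close to uniform, making this a harder comparison.

H(A) = 2.5703 bits
H(B) = 2.5521 bits

The distribution closer to uniform has higher entropy.
Answer: A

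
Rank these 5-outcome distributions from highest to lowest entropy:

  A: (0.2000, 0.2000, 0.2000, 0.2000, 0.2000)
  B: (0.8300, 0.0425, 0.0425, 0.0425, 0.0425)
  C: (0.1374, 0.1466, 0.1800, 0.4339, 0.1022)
A > C > B

Key insight: Entropy is maximized by uniform distributions and minimized by concentrated distributions.

- Uniform distributions have maximum entropy log₂(5) = 2.3219 bits
- The more "peaked" or concentrated a distribution, the lower its entropy

Entropies:
  H(A) = 2.3219 bits
  H(B) = 0.9977 bits
  H(C) = 2.1037 bits

Ranking: A > C > B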